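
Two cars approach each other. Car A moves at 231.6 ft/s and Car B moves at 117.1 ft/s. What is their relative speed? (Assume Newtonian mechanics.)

v_rel = v_A + v_B = 231.6 + 117.1 = 348.7 ft/s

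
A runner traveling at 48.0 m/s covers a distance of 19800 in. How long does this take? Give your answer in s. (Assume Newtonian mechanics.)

d = 19800 in × 0.0254 = 502.92 m
t = d / v = 502.92 / 48.0 = 10.48 s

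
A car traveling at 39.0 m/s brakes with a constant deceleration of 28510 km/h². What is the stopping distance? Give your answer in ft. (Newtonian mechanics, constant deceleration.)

a = 28510 km/h² × 7.716049382716049e-05 = 2.19985 m/s²
d = v₀² / (2a) = 39.0² / (2 × 2.19985) = 1521.0 / 4.3997 = 345.705 m
d = 345.705 m / 0.3048 = 1134 ft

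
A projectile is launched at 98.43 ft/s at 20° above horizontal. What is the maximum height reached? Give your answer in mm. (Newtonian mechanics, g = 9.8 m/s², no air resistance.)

v₀ = 98.43 ft/s × 0.3048 = 30.0015 m/s
H = v₀² × sin²(θ) / (2g) = 30.0015² × sin(20°)² / (2 × 9.8) = 900.09 × 0.116978 / 19.6 = 5.37198 m
H = 5.37198 m / 0.001 = 5372 mm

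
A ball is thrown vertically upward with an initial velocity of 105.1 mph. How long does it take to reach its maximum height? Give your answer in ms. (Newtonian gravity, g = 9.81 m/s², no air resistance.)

v₀ = 105.1 mph × 0.44704 = 46.9839 m/s
t_up = v₀ / g = 46.9839 / 9.81 = 4.78939 s
t_up = 4.78939 s / 0.001 = 4789 ms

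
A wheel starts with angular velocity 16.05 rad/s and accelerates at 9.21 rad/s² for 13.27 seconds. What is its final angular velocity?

ω = ω₀ + αt = 16.05 + 9.21 × 13.27 = 138.27 rad/s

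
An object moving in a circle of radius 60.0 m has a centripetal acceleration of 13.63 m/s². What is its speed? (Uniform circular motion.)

v = √(a_c × r) = √(13.63 × 60.0) = 28.6 m/s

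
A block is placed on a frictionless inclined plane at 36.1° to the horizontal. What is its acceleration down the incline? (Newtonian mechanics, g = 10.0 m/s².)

a = g sin(θ) = 10.0 × sin(36.1°) = 10.0 × 0.5892 = 5.89 m/s²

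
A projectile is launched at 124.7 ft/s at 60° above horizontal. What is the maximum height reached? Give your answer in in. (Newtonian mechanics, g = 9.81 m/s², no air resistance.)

v₀ = 124.7 ft/s × 0.3048 = 38.0086 m/s
H = v₀² × sin²(θ) / (2g) = 38.0086² × sin(60°)² / (2 × 9.81) = 1444.65 × 0.75 / 19.62 = 55.2236 m
H = 55.2236 m / 0.0254 = 2174 in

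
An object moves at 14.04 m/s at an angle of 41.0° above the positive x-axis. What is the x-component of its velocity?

vₓ = v cos(θ) = 14.04 × cos(41.0°) = 10.6 m/s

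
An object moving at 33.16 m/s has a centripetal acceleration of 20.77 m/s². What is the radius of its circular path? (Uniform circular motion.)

r = v²/a_c = 33.16²/20.77 = 52.94 m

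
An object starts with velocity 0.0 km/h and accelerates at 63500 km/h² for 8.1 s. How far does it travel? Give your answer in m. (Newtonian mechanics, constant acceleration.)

v₀ = 0.0 km/h × 0.2777777777777778 = 0.0 m/s
a = 63500 km/h² × 7.716049382716049e-05 = 4.89969 m/s²
d = v₀ × t + ½ × a × t² = 0.0 × 8.1 + 0.5 × 4.89969 × 8.1² = 160.7 m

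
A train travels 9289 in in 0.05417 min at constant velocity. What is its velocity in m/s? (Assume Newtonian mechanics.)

d = 9289 in × 0.0254 = 235.941 m
t = 0.05417 min × 60.0 = 3.2502 s
v = d / t = 235.941 / 3.2502 = 72.59 m/s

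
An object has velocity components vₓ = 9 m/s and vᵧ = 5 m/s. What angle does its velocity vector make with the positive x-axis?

θ = arctan(vᵧ/vₓ) = arctan(5/9) = 29.05°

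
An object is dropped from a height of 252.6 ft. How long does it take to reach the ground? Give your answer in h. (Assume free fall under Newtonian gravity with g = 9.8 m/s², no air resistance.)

h = 252.6 ft × 0.3048 = 76.9925 m
t = √(2h/g) = √(2 × 76.9925 / 9.8) = 3.96393 s
t = 3.96393 s / 3600.0 = 0.001101 h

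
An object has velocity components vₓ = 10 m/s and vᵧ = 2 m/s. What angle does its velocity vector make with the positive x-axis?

θ = arctan(vᵧ/vₓ) = arctan(2/10) = 11.31°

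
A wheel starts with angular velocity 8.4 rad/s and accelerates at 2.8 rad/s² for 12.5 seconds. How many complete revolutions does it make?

θ = ω₀t + ½αt² = 8.4×12.5 + ½×2.8×12.5² = 323.75 rad
Total revolutions = θ/(2π) = 323.75/(2π) = 51.53
Complete revolutions = ⌊51.53⌋ = 51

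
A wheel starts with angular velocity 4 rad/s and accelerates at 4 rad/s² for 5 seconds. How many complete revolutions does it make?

θ = ω₀t + ½αt² = 4×5 + ½×4×5² = 70.0 rad
Total revolutions = θ/(2π) = 70.0/(2π) = 11.14
Complete revolutions = ⌊11.14⌋ = 11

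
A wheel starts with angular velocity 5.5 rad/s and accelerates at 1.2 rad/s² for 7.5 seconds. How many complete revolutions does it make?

θ = ω₀t + ½αt² = 5.5×7.5 + ½×1.2×7.5² = 75.0 rad
Total revolutions = θ/(2π) = 75.0/(2π) = 11.94
Complete revolutions = ⌊11.94⌋ = 11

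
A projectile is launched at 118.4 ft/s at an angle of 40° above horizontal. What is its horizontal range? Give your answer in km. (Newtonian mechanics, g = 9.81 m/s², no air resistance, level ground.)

v₀ = 118.4 ft/s × 0.3048 = 36.0883 m/s
R = v₀² × sin(2θ) / g = 36.0883² × sin(2 × 40°) / 9.81 = 1302.37 × 0.984808 / 9.81 = 130.743 m
R = 130.743 m / 1000.0 = 0.1307 km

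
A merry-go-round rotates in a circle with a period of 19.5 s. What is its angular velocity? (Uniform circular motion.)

ω = 2π/T = 2π/19.5 = 0.3222 rad/s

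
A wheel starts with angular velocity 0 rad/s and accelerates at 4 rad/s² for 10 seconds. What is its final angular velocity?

ω = ω₀ + αt = 0 + 4 × 10 = 40 rad/s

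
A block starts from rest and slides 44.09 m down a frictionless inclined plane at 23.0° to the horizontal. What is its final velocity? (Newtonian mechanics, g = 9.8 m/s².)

a = g sin(θ) = 9.8 × sin(23.0°) = 3.8292 m/s²
v = √(2ad) = √(2 × 3.8292 × 44.09) = 18.38 m/s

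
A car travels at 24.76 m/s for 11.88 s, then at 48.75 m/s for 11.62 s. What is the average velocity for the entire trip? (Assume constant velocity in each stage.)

d₁ = v₁t₁ = 24.76 × 11.88 = 294.1488 m
d₂ = v₂t₂ = 48.75 × 11.62 = 566.475 m
d_total = 860.6238 m, t_total = 23.5 s
v_avg = d_total/t_total = 860.6238/23.5 = 36.62 m/s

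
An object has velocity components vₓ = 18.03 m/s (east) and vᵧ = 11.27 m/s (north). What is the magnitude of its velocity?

|v| = √(vₓ² + vᵧ²) = √(18.03² + 11.27²) = √(452.0938) = 21.26 m/s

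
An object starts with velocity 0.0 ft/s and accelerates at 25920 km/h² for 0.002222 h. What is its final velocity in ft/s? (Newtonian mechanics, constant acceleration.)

v₀ = 0.0 ft/s × 0.3048 = 0.0 m/s
a = 25920 km/h² × 7.716049382716049e-05 = 2.0 m/s²
t = 0.002222 h × 3600.0 = 7.9992 s
v = v₀ + a × t = 0.0 + 2.0 × 7.9992 = 15.9984 m/s
v = 15.9984 m/s / 0.3048 = 52.49 ft/s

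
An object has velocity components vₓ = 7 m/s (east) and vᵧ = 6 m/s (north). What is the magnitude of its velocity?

|v| = √(vₓ² + vᵧ²) = √(7² + 6²) = √(85) = 9.22 m/s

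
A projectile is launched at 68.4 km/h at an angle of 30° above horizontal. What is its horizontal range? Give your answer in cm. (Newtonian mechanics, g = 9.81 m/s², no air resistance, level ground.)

v₀ = 68.4 km/h × 0.2777777777777778 = 19.0 m/s
R = v₀² × sin(2θ) / g = 19.0² × sin(2 × 30°) / 9.81 = 361.0 × 0.866025 / 9.81 = 31.869 m
R = 31.869 m / 0.01 = 3187 cm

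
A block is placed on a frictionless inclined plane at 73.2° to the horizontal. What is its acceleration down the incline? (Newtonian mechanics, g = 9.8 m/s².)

a = g sin(θ) = 9.8 × sin(73.2°) = 9.8 × 0.9573 = 9.38 m/s²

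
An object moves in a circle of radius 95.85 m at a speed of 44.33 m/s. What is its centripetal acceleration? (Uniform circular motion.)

a_c = v²/r = 44.33²/95.85 = 1965.1489/95.85 = 20.5 m/s²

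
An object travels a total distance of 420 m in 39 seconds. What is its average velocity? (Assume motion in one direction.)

v_avg = Δd / Δt = 420 / 39 = 10.77 m/s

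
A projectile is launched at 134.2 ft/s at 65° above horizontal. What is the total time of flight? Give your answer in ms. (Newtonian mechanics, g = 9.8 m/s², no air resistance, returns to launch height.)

v₀ = 134.2 ft/s × 0.3048 = 40.9042 m/s
T = 2 × v₀ × sin(θ) / g = 2 × 40.9042 × sin(65°) / 9.8 = 2 × 40.9042 × 0.906308 / 9.8 = 7.56567 s
T = 7.56567 s / 0.001 = 7566 ms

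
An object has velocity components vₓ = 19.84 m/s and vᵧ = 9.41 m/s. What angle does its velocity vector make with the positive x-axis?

θ = arctan(vᵧ/vₓ) = arctan(9.41/19.84) = 25.37°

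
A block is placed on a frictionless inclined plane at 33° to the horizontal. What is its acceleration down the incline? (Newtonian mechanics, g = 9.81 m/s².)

a = g sin(θ) = 9.81 × sin(33°) = 9.81 × 0.5446 = 5.34 m/s²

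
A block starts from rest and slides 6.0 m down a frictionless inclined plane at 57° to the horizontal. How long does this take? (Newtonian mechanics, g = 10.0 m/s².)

a = g sin(θ) = 10.0 × sin(57°) = 8.3867 m/s²
t = √(2d/a) = √(2 × 6.0 / 8.3867) = 1.2 s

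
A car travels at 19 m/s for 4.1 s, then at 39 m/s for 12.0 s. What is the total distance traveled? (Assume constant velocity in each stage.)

d₁ = v₁t₁ = 19 × 4.1 = 77.9 m
d₂ = v₂t₂ = 39 × 12.0 = 468.0 m
d_total = 77.9 + 468.0 = 545.9 m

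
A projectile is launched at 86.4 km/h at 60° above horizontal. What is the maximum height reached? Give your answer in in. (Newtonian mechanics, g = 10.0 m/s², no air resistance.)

v₀ = 86.4 km/h × 0.2777777777777778 = 24.0 m/s
H = v₀² × sin²(θ) / (2g) = 24.0² × sin(60°)² / (2 × 10.0) = 576.0 × 0.75 / 20.0 = 21.6 m
H = 21.6 m / 0.0254 = 850.4 in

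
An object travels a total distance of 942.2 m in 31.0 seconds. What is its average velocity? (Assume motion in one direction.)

v_avg = Δd / Δt = 942.2 / 31.0 = 30.39 m/s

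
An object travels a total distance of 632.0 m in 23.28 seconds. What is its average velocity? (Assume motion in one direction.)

v_avg = Δd / Δt = 632.0 / 23.28 = 27.15 m/s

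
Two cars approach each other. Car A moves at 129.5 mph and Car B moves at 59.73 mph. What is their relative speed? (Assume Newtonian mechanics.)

v_rel = v_A + v_B = 129.5 + 59.73 = 189.23 mph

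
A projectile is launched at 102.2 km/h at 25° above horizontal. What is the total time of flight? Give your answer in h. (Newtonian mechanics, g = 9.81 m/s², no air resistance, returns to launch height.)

v₀ = 102.2 km/h × 0.2777777777777778 = 28.3889 m/s
T = 2 × v₀ × sin(θ) / g = 2 × 28.3889 × sin(25°) / 9.81 = 2 × 28.3889 × 0.422618 / 9.81 = 2.44601 s
T = 2.44601 s / 3600.0 = 0.0006794 h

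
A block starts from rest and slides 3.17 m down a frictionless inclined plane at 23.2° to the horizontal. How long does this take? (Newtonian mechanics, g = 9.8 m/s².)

a = g sin(θ) = 9.8 × sin(23.2°) = 3.8606 m/s²
t = √(2d/a) = √(2 × 3.17 / 3.8606) = 1.28 s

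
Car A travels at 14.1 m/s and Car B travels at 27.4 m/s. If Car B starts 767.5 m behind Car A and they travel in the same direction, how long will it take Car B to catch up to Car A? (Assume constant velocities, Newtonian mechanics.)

Relative speed: v_rel = 27.4 - 14.1 = 13.3 m/s
Time to catch: t = d₀/v_rel = 767.5/13.3 = 57.71 s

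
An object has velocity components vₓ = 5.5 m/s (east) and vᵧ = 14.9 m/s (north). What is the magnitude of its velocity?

|v| = √(vₓ² + vᵧ²) = √(5.5² + 14.9²) = √(252.26) = 15.88 m/s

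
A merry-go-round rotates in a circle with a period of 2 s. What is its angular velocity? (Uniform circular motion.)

ω = 2π/T = 2π/2 = 3.1416 rad/s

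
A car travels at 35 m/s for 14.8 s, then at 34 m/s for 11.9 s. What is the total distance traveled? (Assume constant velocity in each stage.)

d₁ = v₁t₁ = 35 × 14.8 = 518.0 m
d₂ = v₂t₂ = 34 × 11.9 = 404.6 m
d_total = 518.0 + 404.6 = 922.6 m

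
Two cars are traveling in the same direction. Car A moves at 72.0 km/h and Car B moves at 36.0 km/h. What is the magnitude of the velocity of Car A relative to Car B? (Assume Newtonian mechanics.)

v_rel = |v_A - v_B| = |72.0 - 36.0| = 36.0 km/h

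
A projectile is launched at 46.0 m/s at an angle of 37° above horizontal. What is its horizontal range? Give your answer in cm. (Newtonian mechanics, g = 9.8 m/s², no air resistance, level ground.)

R = v₀² × sin(2θ) / g = 46.0² × sin(2 × 37°) / 9.8 = 2116.0 × 0.961262 / 9.8 = 207.554 m
R = 207.554 m / 0.01 = 20760 cm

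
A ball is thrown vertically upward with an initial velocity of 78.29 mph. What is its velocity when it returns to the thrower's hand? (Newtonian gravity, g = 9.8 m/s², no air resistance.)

By conservation of energy (no air resistance), the ball returns to the throw height with the same speed as launch, but directed downward.
|v_ground| = v₀ = 78.29 mph
v_ground = 78.29 mph (downward)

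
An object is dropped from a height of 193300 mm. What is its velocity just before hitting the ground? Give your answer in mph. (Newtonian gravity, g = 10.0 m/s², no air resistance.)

h = 193300 mm × 0.001 = 193.3 m
v = √(2gh) = √(2 × 10.0 × 193.3) = 62.1772 m/s
v = 62.1772 m/s / 0.44704 = 139.1 mph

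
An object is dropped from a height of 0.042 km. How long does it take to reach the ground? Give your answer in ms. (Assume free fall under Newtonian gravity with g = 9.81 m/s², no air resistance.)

h = 0.042 km × 1000.0 = 42.0 m
t = √(2h/g) = √(2 × 42.0 / 9.81) = 2.92621 s
t = 2.92621 s / 0.001 = 2926 ms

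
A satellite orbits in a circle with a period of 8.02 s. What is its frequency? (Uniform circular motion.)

f = 1/T = 1/8.02 = 0.1247 Hz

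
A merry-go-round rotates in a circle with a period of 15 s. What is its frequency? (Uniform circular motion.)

f = 1/T = 1/15 = 0.0667 Hz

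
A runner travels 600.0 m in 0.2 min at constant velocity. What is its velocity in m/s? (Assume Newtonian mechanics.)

t = 0.2 min × 60.0 = 12.0 s
v = d / t = 600.0 / 12.0 = 50.0 m/s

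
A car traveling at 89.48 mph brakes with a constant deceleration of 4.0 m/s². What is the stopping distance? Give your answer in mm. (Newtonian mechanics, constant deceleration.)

v₀ = 89.48 mph × 0.44704 = 40.0011 m/s
d = v₀² / (2a) = 40.0011² / (2 × 4.0) = 1600.09 / 8.0 = 200.011 m
d = 200.011 m / 0.001 = 200000 mm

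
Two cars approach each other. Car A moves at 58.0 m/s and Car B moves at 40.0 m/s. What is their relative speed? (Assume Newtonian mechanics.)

v_rel = v_A + v_B = 58.0 + 40.0 = 98.0 m/s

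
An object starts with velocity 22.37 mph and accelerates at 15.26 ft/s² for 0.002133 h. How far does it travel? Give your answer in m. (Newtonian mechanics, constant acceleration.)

v₀ = 22.37 mph × 0.44704 = 10.0003 m/s
a = 15.26 ft/s² × 0.3048 = 4.65125 m/s²
t = 0.002133 h × 3600.0 = 7.6788 s
d = v₀ × t + ½ × a × t² = 10.0003 × 7.6788 + 0.5 × 4.65125 × 7.6788² = 213.9 m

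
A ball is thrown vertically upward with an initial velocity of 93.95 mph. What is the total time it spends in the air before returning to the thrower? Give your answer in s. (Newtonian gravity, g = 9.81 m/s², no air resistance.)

v₀ = 93.95 mph × 0.44704 = 41.9994 m/s
t_total = 2 × v₀ / g = 2 × 41.9994 / 9.81 = 8.563 s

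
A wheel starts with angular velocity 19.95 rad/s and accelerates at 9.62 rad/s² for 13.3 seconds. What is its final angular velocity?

ω = ω₀ + αt = 19.95 + 9.62 × 13.3 = 147.9 rad/s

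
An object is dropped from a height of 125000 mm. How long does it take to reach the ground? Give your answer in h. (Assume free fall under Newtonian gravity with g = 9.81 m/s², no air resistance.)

h = 125000 mm × 0.001 = 125.0 m
t = √(2h/g) = √(2 × 125.0 / 9.81) = 5.04819 s
t = 5.04819 s / 3600.0 = 0.001402 h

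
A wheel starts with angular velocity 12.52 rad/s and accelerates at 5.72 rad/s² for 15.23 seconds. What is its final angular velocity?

ω = ω₀ + αt = 12.52 + 5.72 × 15.23 = 99.64 rad/s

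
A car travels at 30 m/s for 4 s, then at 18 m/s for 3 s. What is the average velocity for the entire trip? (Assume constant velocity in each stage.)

d₁ = v₁t₁ = 30 × 4 = 120 m
d₂ = v₂t₂ = 18 × 3 = 54 m
d_total = 174 m, t_total = 7 s
v_avg = d_total/t_total = 174/7 = 24.86 m/s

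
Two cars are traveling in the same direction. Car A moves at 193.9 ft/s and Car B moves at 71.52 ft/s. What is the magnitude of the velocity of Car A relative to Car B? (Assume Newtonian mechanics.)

v_rel = |v_A - v_B| = |193.9 - 71.52| = 122.38 ft/s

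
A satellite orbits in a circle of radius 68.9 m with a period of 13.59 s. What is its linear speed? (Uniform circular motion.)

v = 2πr/T = 2π×68.9/13.59 = 31.86 m/s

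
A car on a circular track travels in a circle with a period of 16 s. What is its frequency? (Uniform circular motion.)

f = 1/T = 1/16 = 0.0625 Hz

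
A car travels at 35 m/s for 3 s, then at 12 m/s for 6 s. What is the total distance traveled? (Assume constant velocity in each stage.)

d₁ = v₁t₁ = 35 × 3 = 105 m
d₂ = v₂t₂ = 12 × 6 = 72 m
d_total = 105 + 72 = 177 m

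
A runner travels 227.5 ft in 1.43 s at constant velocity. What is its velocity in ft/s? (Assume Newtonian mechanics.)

d = 227.5 ft × 0.3048 = 69.342 m
v = d / t = 69.342 / 1.43 = 48.4909 m/s
v = 48.4909 m/s / 0.3048 = 159.1 ft/s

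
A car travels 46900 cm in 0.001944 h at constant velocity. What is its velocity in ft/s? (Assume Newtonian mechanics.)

d = 46900 cm × 0.01 = 469.0 m
t = 0.001944 h × 3600.0 = 6.9984 s
v = d / t = 469.0 / 6.9984 = 67.0153 m/s
v = 67.0153 m/s / 0.3048 = 219.9 ft/s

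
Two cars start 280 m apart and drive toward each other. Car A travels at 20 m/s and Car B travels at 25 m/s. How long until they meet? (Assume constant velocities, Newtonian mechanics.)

Combined speed: v_combined = 20 + 25 = 45 m/s
Time to meet: t = d/v_combined = 280/45 = 6.22 s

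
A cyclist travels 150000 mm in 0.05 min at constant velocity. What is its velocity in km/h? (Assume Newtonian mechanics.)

d = 150000 mm × 0.001 = 150.0 m
t = 0.05 min × 60.0 = 3.0 s
v = d / t = 150.0 / 3.0 = 50.0 m/s
v = 50.0 m/s / 0.2777777777777778 = 180.0 km/h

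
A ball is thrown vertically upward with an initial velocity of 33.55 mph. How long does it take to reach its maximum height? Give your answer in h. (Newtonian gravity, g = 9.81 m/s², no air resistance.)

v₀ = 33.55 mph × 0.44704 = 14.9982 m/s
t_up = v₀ / g = 14.9982 / 9.81 = 1.52887 s
t_up = 1.52887 s / 3600.0 = 0.0004247 h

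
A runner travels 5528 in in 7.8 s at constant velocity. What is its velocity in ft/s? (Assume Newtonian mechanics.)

d = 5528 in × 0.0254 = 140.411 m
v = d / t = 140.411 / 7.8 = 18.0014 m/s
v = 18.0014 m/s / 0.3048 = 59.06 ft/s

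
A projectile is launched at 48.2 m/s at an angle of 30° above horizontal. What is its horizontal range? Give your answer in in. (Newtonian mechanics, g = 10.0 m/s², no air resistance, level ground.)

R = v₀² × sin(2θ) / g = 48.2² × sin(2 × 30°) / 10.0 = 2323.24 × 0.866025 / 10.0 = 201.198 m
R = 201.198 m / 0.0254 = 7921 in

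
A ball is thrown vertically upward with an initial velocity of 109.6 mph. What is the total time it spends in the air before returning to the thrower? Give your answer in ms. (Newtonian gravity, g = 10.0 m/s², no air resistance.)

v₀ = 109.6 mph × 0.44704 = 48.9956 m/s
t_total = 2 × v₀ / g = 2 × 48.9956 / 10.0 = 9.79912 s
t_total = 9.79912 s / 0.001 = 9799 ms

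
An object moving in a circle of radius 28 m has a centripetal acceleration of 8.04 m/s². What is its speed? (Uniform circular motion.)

v = √(a_c × r) = √(8.04 × 28) = 15.0 m/s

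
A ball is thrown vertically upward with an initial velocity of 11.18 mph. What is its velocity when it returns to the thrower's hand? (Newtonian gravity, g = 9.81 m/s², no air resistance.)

By conservation of energy (no air resistance), the ball returns to the throw height with the same speed as launch, but directed downward.
|v_ground| = v₀ = 11.18 mph
v_ground = 11.18 mph (downward)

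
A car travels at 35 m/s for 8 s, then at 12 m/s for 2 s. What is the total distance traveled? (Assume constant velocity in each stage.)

d₁ = v₁t₁ = 35 × 8 = 280 m
d₂ = v₂t₂ = 12 × 2 = 24 m
d_total = 280 + 24 = 304 m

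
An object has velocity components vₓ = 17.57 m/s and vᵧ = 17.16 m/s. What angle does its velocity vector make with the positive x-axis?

θ = arctan(vᵧ/vₓ) = arctan(17.16/17.57) = 44.32°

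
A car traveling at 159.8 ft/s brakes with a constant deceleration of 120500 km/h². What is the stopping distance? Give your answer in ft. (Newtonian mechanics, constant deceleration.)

v₀ = 159.8 ft/s × 0.3048 = 48.707 m/s
a = 120500 km/h² × 7.716049382716049e-05 = 9.29784 m/s²
d = v₀² / (2a) = 48.707² / (2 × 9.29784) = 2372.37 / 18.5957 = 127.576 m
d = 127.576 m / 0.3048 = 418.6 ft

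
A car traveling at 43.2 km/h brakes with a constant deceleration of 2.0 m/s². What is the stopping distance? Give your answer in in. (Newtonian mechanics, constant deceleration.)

v₀ = 43.2 km/h × 0.2777777777777778 = 12.0 m/s
d = v₀² / (2a) = 12.0² / (2 × 2.0) = 144.0 / 4.0 = 36.0 m
d = 36.0 m / 0.0254 = 1417 in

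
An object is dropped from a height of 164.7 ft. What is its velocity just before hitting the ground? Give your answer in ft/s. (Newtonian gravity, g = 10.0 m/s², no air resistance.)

h = 164.7 ft × 0.3048 = 50.2006 m
v = √(2gh) = √(2 × 10.0 × 50.2006) = 31.6861 m/s
v = 31.6861 m/s / 0.3048 = 104.0 ft/s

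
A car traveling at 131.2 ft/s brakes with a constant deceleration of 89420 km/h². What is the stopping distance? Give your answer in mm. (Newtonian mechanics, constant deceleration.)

v₀ = 131.2 ft/s × 0.3048 = 39.9898 m/s
a = 89420 km/h² × 7.716049382716049e-05 = 6.89969 m/s²
d = v₀² / (2a) = 39.9898² / (2 × 6.89969) = 1599.18 / 13.7994 = 115.888 m
d = 115.888 m / 0.001 = 115900 mm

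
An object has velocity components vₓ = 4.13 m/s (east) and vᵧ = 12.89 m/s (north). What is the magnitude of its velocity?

|v| = √(vₓ² + vᵧ²) = √(4.13² + 12.89²) = √(183.209) = 13.54 m/s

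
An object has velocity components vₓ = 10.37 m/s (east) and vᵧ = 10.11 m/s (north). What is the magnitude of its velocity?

|v| = √(vₓ² + vᵧ²) = √(10.37² + 10.11²) = √(209.749) = 14.48 m/s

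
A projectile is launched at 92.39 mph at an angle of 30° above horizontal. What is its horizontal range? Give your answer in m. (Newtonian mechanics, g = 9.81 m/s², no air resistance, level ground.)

v₀ = 92.39 mph × 0.44704 = 41.302 m/s
R = v₀² × sin(2θ) / g = 41.302² × sin(2 × 30°) / 9.81 = 1705.86 × 0.866025 / 9.81 = 150.6 m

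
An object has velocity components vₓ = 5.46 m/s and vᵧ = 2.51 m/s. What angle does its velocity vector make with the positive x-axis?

θ = arctan(vᵧ/vₓ) = arctan(2.51/5.46) = 24.69°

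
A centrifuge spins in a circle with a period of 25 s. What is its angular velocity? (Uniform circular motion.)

ω = 2π/T = 2π/25 = 0.2513 rad/s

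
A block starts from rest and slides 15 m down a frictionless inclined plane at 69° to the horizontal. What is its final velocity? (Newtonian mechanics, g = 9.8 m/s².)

a = g sin(θ) = 9.8 × sin(69°) = 9.1491 m/s²
v = √(2ad) = √(2 × 9.1491 × 15) = 16.57 m/s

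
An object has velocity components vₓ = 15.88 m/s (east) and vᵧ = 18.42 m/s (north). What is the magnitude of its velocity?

|v| = √(vₓ² + vᵧ²) = √(15.88² + 18.42²) = √(591.4708) = 24.32 m/s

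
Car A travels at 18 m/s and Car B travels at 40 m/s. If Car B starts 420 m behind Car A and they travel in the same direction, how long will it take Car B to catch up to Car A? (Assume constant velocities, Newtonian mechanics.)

Relative speed: v_rel = 40 - 18 = 22 m/s
Time to catch: t = d₀/v_rel = 420/22 = 19.09 s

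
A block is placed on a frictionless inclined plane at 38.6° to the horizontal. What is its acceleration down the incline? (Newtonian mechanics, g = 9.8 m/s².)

a = g sin(θ) = 9.8 × sin(38.6°) = 9.8 × 0.6239 = 6.11 m/s²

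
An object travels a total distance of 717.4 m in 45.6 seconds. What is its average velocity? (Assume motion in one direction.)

v_avg = Δd / Δt = 717.4 / 45.6 = 15.73 m/s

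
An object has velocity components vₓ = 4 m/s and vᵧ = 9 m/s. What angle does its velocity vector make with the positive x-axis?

θ = arctan(vᵧ/vₓ) = arctan(9/4) = 66.04°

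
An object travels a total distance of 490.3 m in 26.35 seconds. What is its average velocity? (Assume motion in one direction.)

v_avg = Δd / Δt = 490.3 / 26.35 = 18.61 m/s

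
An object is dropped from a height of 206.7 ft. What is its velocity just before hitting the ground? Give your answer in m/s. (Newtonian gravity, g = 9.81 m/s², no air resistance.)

h = 206.7 ft × 0.3048 = 63.0022 m
v = √(2gh) = √(2 × 9.81 × 63.0022) = 35.16 m/s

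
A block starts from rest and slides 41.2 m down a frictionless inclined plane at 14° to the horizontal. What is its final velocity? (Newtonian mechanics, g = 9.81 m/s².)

a = g sin(θ) = 9.81 × sin(14°) = 2.3733 m/s²
v = √(2ad) = √(2 × 2.3733 × 41.2) = 13.98 m/s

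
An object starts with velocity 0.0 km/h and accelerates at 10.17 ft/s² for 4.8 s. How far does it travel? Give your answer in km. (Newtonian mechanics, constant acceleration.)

v₀ = 0.0 km/h × 0.2777777777777778 = 0.0 m/s
a = 10.17 ft/s² × 0.3048 = 3.09982 m/s²
d = v₀ × t + ½ × a × t² = 0.0 × 4.8 + 0.5 × 3.09982 × 4.8² = 35.7099 m
d = 35.7099 m / 1000.0 = 0.03571 km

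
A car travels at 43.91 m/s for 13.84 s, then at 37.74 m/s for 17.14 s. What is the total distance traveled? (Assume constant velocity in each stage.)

d₁ = v₁t₁ = 43.91 × 13.84 = 607.7144 m
d₂ = v₂t₂ = 37.74 × 17.14 = 646.8636 m
d_total = 607.7144 + 646.8636 = 1254.58 m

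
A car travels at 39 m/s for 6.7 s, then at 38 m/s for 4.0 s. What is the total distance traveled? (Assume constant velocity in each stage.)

d₁ = v₁t₁ = 39 × 6.7 = 261.3 m
d₂ = v₂t₂ = 38 × 4.0 = 152.0 m
d_total = 261.3 + 152.0 = 413.3 m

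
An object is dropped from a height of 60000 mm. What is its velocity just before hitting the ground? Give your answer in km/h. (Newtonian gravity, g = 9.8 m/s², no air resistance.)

h = 60000 mm × 0.001 = 60.0 m
v = √(2gh) = √(2 × 9.8 × 60.0) = 34.2929 m/s
v = 34.2929 m/s / 0.2777777777777778 = 123.5 km/h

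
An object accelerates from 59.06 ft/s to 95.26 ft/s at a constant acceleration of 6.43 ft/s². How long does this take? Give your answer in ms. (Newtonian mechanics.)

v₀ = 59.06 ft/s × 0.3048 = 18.0015 m/s
v = 95.26 ft/s × 0.3048 = 29.0352 m/s
a = 6.43 ft/s² × 0.3048 = 1.95986 m/s²
t = (v - v₀) / a = (29.0352 - 18.0015) / 1.95986 = 5.62984 s
t = 5.62984 s / 0.001 = 5630 ms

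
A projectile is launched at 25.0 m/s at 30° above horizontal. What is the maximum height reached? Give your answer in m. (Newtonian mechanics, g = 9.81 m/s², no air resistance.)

H = v₀² × sin²(θ) / (2g) = 25.0² × sin(30°)² / (2 × 9.81) = 625.0 × 0.25 / 19.62 = 7.964 m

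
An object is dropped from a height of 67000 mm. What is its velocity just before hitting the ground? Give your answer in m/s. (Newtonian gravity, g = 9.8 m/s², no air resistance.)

h = 67000 mm × 0.001 = 67.0 m
v = √(2gh) = √(2 × 9.8 × 67.0) = 36.24 m/s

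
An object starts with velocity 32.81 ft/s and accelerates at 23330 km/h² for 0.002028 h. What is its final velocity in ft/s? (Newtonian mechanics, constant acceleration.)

v₀ = 32.81 ft/s × 0.3048 = 10.0005 m/s
a = 23330 km/h² × 7.716049382716049e-05 = 1.80015 m/s²
t = 0.002028 h × 3600.0 = 7.3008 s
v = v₀ + a × t = 10.0005 + 1.80015 × 7.3008 = 23.143 m/s
v = 23.143 m/s / 0.3048 = 75.93 ft/s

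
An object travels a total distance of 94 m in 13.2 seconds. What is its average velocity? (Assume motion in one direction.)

v_avg = Δd / Δt = 94 / 13.2 = 7.12 m/s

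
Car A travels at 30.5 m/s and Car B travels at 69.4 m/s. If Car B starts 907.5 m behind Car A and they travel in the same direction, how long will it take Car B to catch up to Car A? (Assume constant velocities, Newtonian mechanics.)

Relative speed: v_rel = 69.4 - 30.5 = 38.9 m/s
Time to catch: t = d₀/v_rel = 907.5/38.9 = 23.33 s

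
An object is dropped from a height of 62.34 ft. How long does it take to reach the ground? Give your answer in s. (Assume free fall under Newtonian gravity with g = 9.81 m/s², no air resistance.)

h = 62.34 ft × 0.3048 = 19.0012 m
t = √(2h/g) = √(2 × 19.0012 / 9.81) = 1.968 s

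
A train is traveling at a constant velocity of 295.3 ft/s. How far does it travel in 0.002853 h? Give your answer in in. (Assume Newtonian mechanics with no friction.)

v = 295.3 ft/s × 0.3048 = 90.0074 m/s
t = 0.002853 h × 3600.0 = 10.2708 s
d = v × t = 90.0074 × 10.2708 = 924.448 m
d = 924.448 m / 0.0254 = 36400 in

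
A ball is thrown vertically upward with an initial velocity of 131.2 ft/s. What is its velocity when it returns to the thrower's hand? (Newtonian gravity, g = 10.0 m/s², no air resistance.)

By conservation of energy (no air resistance), the ball returns to the throw height with the same speed as launch, but directed downward.
|v_ground| = v₀ = 131.2 ft/s
v_ground = 131.2 ft/s (downward)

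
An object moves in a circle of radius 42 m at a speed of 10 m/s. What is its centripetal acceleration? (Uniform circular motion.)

a_c = v²/r = 10²/42 = 100/42 = 2.38 m/s²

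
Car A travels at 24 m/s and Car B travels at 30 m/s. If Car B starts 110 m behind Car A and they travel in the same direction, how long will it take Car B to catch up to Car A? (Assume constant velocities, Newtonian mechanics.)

Relative speed: v_rel = 30 - 24 = 6 m/s
Time to catch: t = d₀/v_rel = 110/6 = 18.33 s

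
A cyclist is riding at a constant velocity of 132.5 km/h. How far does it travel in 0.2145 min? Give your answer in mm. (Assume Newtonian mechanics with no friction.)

v = 132.5 km/h × 0.2777777777777778 = 36.8056 m/s
t = 0.2145 min × 60.0 = 12.87 s
d = v × t = 36.8056 × 12.87 = 473.688 m
d = 473.688 m / 0.001 = 473700 mm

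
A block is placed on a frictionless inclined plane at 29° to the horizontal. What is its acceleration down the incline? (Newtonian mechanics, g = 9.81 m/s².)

a = g sin(θ) = 9.81 × sin(29°) = 9.81 × 0.4848 = 4.76 m/s²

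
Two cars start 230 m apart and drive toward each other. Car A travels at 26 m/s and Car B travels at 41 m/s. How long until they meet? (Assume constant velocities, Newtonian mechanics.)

Combined speed: v_combined = 26 + 41 = 67 m/s
Time to meet: t = d/v_combined = 230/67 = 3.43 s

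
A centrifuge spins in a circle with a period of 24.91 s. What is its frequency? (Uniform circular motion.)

f = 1/T = 1/24.91 = 0.0401 Hz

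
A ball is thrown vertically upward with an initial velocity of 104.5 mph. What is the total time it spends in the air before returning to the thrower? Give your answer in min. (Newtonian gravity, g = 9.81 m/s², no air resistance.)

v₀ = 104.5 mph × 0.44704 = 46.7157 m/s
t_total = 2 × v₀ / g = 2 × 46.7157 / 9.81 = 9.5241 s
t_total = 9.5241 s / 60.0 = 0.1587 min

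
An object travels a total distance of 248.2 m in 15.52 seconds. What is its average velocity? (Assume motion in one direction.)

v_avg = Δd / Δt = 248.2 / 15.52 = 15.99 m/s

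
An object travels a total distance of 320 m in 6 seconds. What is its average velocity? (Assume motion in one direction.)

v_avg = Δd / Δt = 320 / 6 = 53.33 m/s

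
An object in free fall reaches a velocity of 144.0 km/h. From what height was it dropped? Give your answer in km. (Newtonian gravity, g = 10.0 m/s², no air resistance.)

v = 144.0 km/h × 0.2777777777777778 = 40.0 m/s
h = v² / (2g) = 40.0² / (2 × 10.0) = 80.0 m
h = 80.0 m / 1000.0 = 0.08 km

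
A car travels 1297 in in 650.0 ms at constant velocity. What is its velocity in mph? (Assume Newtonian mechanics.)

d = 1297 in × 0.0254 = 32.9438 m
t = 650.0 ms × 0.001 = 0.65 s
v = d / t = 32.9438 / 0.65 = 50.6828 m/s
v = 50.6828 m/s / 0.44704 = 113.4 mph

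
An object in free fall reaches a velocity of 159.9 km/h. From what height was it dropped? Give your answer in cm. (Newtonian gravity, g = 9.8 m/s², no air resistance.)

v = 159.9 km/h × 0.2777777777777778 = 44.4167 m/s
h = v² / (2g) = 44.4167² / (2 × 9.8) = 100.655 m
h = 100.655 m / 0.01 = 10070 cm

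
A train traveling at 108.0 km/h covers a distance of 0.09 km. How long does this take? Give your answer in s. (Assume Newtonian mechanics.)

d = 0.09 km × 1000.0 = 90.0 m
v = 108.0 km/h × 0.2777777777777778 = 30.0 m/s
t = d / v = 90.0 / 30.0 = 3.0 s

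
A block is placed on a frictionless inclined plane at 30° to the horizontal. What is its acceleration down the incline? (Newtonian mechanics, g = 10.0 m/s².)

a = g sin(θ) = 10.0 × sin(30°) = 10.0 × 0.5 = 5.0 m/s²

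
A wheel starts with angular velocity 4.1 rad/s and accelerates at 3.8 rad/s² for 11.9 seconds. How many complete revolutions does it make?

θ = ω₀t + ½αt² = 4.1×11.9 + ½×3.8×11.9² = 317.849 rad
Total revolutions = θ/(2π) = 317.849/(2π) = 50.59
Complete revolutions = ⌊50.59⌋ = 50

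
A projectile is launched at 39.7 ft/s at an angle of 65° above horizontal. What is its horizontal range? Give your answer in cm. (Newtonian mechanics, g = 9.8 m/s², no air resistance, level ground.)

v₀ = 39.7 ft/s × 0.3048 = 12.1006 m/s
R = v₀² × sin(2θ) / g = 12.1006² × sin(2 × 65°) / 9.8 = 146.425 × 0.766044 / 9.8 = 11.4457 m
R = 11.4457 m / 0.01 = 1145 cm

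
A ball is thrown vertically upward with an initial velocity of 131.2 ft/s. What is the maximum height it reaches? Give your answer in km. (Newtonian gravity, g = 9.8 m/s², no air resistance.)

v₀ = 131.2 ft/s × 0.3048 = 39.9898 m/s
h_max = v₀² / (2g) = 39.9898² / (2 × 9.8) = 1599.18 / 19.6 = 81.5908 m
h_max = 81.5908 m / 1000.0 = 0.08159 km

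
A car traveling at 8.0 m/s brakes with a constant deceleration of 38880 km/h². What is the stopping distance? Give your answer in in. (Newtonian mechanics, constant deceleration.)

a = 38880 km/h² × 7.716049382716049e-05 = 3.0 m/s²
d = v₀² / (2a) = 8.0² / (2 × 3.0) = 64.0 / 6.0 = 10.6667 m
d = 10.6667 m / 0.0254 = 419.9 in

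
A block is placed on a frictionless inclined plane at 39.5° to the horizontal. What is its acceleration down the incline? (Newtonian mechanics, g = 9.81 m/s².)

a = g sin(θ) = 9.81 × sin(39.5°) = 9.81 × 0.6361 = 6.24 m/s²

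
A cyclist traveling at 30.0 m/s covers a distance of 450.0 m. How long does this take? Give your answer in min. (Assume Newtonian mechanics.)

t = d / v = 450.0 / 30.0 = 15.0 s
t = 15.0 s / 60.0 = 0.25 min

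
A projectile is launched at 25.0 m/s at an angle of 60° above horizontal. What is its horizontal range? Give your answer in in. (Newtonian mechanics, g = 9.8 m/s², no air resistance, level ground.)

R = v₀² × sin(2θ) / g = 25.0² × sin(2 × 60°) / 9.8 = 625.0 × 0.866025 / 9.8 = 55.2312 m
R = 55.2312 m / 0.0254 = 2174 in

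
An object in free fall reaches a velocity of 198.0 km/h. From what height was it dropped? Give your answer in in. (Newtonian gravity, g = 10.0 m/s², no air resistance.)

v = 198.0 km/h × 0.2777777777777778 = 55.0 m/s
h = v² / (2g) = 55.0² / (2 × 10.0) = 151.25 m
h = 151.25 m / 0.0254 = 5955 in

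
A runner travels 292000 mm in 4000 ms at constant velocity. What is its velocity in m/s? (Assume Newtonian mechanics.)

d = 292000 mm × 0.001 = 292.0 m
t = 4000 ms × 0.001 = 4.0 s
v = d / t = 292.0 / 4.0 = 73.0 m/s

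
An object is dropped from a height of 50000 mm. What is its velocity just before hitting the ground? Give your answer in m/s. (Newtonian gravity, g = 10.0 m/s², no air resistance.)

h = 50000 mm × 0.001 = 50.0 m
v = √(2gh) = √(2 × 10.0 × 50.0) = 31.62 m/s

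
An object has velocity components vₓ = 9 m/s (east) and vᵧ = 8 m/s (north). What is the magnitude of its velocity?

|v| = √(vₓ² + vᵧ²) = √(9² + 8²) = √(145) = 12.04 m/s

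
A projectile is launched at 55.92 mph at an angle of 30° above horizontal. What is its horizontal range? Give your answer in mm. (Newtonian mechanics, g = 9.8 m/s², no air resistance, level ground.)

v₀ = 55.92 mph × 0.44704 = 24.9985 m/s
R = v₀² × sin(2θ) / g = 24.9985² × sin(2 × 30°) / 9.8 = 624.925 × 0.866025 / 9.8 = 55.2246 m
R = 55.2246 m / 0.001 = 55220 mm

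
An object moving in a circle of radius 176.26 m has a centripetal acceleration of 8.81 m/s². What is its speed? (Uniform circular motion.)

v = √(a_c × r) = √(8.81 × 176.26) = 39.41 m/s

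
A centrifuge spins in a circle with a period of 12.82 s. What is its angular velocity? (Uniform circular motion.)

ω = 2π/T = 2π/12.82 = 0.4901 rad/s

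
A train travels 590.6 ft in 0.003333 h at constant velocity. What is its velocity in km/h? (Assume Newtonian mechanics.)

d = 590.6 ft × 0.3048 = 180.015 m
t = 0.003333 h × 3600.0 = 11.9988 s
v = d / t = 180.015 / 11.9988 = 15.0028 m/s
v = 15.0028 m/s / 0.2777777777777778 = 54.01 km/h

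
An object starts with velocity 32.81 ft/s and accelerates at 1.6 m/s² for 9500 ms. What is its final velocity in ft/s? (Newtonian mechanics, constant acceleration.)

v₀ = 32.81 ft/s × 0.3048 = 10.0005 m/s
t = 9500 ms × 0.001 = 9.5 s
v = v₀ + a × t = 10.0005 + 1.6 × 9.5 = 25.2005 m/s
v = 25.2005 m/s / 0.3048 = 82.68 ft/s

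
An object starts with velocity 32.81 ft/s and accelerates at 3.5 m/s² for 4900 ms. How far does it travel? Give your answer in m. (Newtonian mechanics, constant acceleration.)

v₀ = 32.81 ft/s × 0.3048 = 10.0005 m/s
t = 4900 ms × 0.001 = 4.9 s
d = v₀ × t + ½ × a × t² = 10.0005 × 4.9 + 0.5 × 3.5 × 4.9² = 91.02 m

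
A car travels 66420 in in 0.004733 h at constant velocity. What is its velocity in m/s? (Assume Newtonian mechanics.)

d = 66420 in × 0.0254 = 1687.07 m
t = 0.004733 h × 3600.0 = 17.0388 s
v = d / t = 1687.07 / 17.0388 = 99.01 m/s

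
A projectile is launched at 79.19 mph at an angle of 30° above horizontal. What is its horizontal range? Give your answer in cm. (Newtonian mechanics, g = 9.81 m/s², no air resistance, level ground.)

v₀ = 79.19 mph × 0.44704 = 35.4011 m/s
R = v₀² × sin(2θ) / g = 35.4011² × sin(2 × 30°) / 9.81 = 1253.24 × 0.866025 / 9.81 = 110.636 m
R = 110.636 m / 0.01 = 11060 cm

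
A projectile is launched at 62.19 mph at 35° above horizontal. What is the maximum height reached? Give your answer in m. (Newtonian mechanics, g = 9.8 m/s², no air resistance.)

v₀ = 62.19 mph × 0.44704 = 27.8014 m/s
H = v₀² × sin²(θ) / (2g) = 27.8014² × sin(35°)² / (2 × 9.8) = 772.918 × 0.32899 / 19.6 = 12.97 m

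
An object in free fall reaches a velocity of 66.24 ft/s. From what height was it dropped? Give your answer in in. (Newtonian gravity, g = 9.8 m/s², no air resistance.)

v = 66.24 ft/s × 0.3048 = 20.19 m/s
h = v² / (2g) = 20.19² / (2 × 9.8) = 20.7978 m
h = 20.7978 m / 0.0254 = 818.8 in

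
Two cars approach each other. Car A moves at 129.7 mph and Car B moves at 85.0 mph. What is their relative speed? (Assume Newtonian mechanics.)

v_rel = v_A + v_B = 129.7 + 85.0 = 214.7 mph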